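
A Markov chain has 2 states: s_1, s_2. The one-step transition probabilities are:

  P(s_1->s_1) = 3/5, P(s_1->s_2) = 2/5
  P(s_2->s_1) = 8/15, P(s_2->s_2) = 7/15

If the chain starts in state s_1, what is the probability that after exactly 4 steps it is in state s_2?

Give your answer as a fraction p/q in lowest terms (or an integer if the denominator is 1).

Answer: 7232/16875

Derivation:
Computing P^4 by repeated multiplication:
P^1 =
  s_1: [3/5, 2/5]
  s_2: [8/15, 7/15]
P^2 =
  s_1: [43/75, 32/75]
  s_2: [128/225, 97/225]
P^3 =
  s_1: [643/1125, 482/1125]
  s_2: [1928/3375, 1447/3375]
P^4 =
  s_1: [9643/16875, 7232/16875]
  s_2: [28928/50625, 21697/50625]

(P^4)[s_1 -> s_2] = 7232/16875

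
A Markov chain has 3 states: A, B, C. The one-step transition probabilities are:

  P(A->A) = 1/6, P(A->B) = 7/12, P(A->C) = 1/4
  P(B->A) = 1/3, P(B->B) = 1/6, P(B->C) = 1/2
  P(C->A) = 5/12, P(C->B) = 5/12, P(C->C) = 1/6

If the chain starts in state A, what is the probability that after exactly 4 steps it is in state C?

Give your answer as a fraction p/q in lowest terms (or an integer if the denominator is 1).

Computing P^4 by repeated multiplication:
P^1 =
  A: [1/6, 7/12, 1/4]
  B: [1/3, 1/6, 1/2]
  C: [5/12, 5/12, 1/6]
P^2 =
  A: [47/144, 43/144, 3/8]
  B: [23/72, 31/72, 1/4]
  C: [5/18, 55/144, 49/144]
P^3 =
  A: [67/216, 685/1728, 169/576]
  B: [65/216, 313/864, 97/288]
  C: [545/1728, 635/1728, 137/432]
P^4 =
  A: [6347/20736, 7657/20736, 187/576]
  B: [3227/10368, 3901/10368, 5/16]
  C: [3185/10368, 7825/20736, 6541/20736]

(P^4)[A -> C] = 187/576

Answer: 187/576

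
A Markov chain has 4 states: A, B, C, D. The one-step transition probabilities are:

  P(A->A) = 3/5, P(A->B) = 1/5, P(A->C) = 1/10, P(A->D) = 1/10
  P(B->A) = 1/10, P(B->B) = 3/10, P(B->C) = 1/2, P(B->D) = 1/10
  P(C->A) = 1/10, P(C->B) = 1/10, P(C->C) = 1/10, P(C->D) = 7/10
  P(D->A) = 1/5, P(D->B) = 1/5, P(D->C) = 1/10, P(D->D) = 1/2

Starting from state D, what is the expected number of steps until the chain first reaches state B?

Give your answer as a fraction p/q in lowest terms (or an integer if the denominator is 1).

Answer: 100/19

Derivation:
Let h_i = expected steps to first reach B from state i.
Boundary: h_B = 0.
First-step equations for the other states:
  h_A = 1 + 3/5*h_A + 1/5*h_B + 1/10*h_C + 1/10*h_D
  h_C = 1 + 1/10*h_A + 1/10*h_B + 1/10*h_C + 7/10*h_D
  h_D = 1 + 1/5*h_A + 1/5*h_B + 1/10*h_C + 1/2*h_D

Substituting h_B = 0 and rearranging gives the linear system (I - Q) h = 1:
  [2/5, -1/10, -1/10] . (h_A, h_C, h_D) = 1
  [-1/10, 9/10, -7/10] . (h_A, h_C, h_D) = 1
  [-1/5, -1/10, 1/2] . (h_A, h_C, h_D) = 1

Solving yields:
  h_A = 100/19
  h_C = 110/19
  h_D = 100/19

Starting state is D, so the expected hitting time is h_D = 100/19.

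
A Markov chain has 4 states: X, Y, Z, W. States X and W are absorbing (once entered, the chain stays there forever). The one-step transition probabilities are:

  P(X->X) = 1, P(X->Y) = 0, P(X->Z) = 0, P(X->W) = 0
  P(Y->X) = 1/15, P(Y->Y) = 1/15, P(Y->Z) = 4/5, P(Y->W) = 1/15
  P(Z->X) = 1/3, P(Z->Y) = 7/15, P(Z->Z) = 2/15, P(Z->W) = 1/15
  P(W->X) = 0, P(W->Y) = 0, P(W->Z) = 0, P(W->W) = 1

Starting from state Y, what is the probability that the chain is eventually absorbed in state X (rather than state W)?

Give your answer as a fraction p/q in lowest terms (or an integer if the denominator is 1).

Let a_i = P(absorbed in X | start in state i).
Boundary conditions: a_X = 1, a_W = 0.
For each transient state i, a_i = sum_j P(i->j) * a_j:
  a_Y = 1/15*a_X + 1/15*a_Y + 4/5*a_Z + 1/15*a_W
  a_Z = 1/3*a_X + 7/15*a_Y + 2/15*a_Z + 1/15*a_W

Substituting a_X = 1 and a_W = 0, rearrange to (I - Q) a = r where r[i] = P(i -> X):
  [14/15, -4/5] . (a_Y, a_Z) = 1/15
  [-7/15, 13/15] . (a_Y, a_Z) = 1/3

Solving yields:
  a_Y = 73/98
  a_Z = 11/14

Starting state is Y, so the absorption probability is a_Y = 73/98.

Answer: 73/98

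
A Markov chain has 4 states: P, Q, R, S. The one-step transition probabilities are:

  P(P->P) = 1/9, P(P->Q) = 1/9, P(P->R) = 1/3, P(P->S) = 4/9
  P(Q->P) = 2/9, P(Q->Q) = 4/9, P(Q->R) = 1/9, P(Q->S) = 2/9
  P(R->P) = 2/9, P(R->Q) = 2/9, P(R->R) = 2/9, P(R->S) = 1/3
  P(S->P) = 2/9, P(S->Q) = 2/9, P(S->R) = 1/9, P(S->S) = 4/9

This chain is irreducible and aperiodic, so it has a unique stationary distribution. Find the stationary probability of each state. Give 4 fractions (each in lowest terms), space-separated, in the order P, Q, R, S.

Answer: 1/5 9/35 7/40 103/280

Derivation:
The stationary distribution satisfies pi = pi * P, i.e.:
  pi_P = 1/9*pi_P + 2/9*pi_Q + 2/9*pi_R + 2/9*pi_S
  pi_Q = 1/9*pi_P + 4/9*pi_Q + 2/9*pi_R + 2/9*pi_S
  pi_R = 1/3*pi_P + 1/9*pi_Q + 2/9*pi_R + 1/9*pi_S
  pi_S = 4/9*pi_P + 2/9*pi_Q + 1/3*pi_R + 4/9*pi_S
with normalization: pi_P + pi_Q + pi_R + pi_S = 1.

Using the first 3 balance equations plus normalization, the linear system A*pi = b is:
  [-8/9, 2/9, 2/9, 2/9] . pi = 0
  [1/9, -5/9, 2/9, 2/9] . pi = 0
  [1/3, 1/9, -7/9, 1/9] . pi = 0
  [1, 1, 1, 1] . pi = 1

Solving yields:
  pi_P = 1/5
  pi_Q = 9/35
  pi_R = 7/40
  pi_S = 103/280

Verification (pi * P):
  1/5*1/9 + 9/35*2/9 + 7/40*2/9 + 103/280*2/9 = 1/5 = pi_P  (ok)
  1/5*1/9 + 9/35*4/9 + 7/40*2/9 + 103/280*2/9 = 9/35 = pi_Q  (ok)
  1/5*1/3 + 9/35*1/9 + 7/40*2/9 + 103/280*1/9 = 7/40 = pi_R  (ok)
  1/5*4/9 + 9/35*2/9 + 7/40*1/3 + 103/280*4/9 = 103/280 = pi_S  (ok)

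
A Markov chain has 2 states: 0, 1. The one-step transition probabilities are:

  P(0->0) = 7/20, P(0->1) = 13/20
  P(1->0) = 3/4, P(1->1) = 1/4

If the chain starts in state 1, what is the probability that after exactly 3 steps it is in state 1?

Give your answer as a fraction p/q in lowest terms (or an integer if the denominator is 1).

Answer: 43/100

Derivation:
Computing P^3 by repeated multiplication:
P^1 =
  0: [7/20, 13/20]
  1: [3/4, 1/4]
P^2 =
  0: [61/100, 39/100]
  1: [9/20, 11/20]
P^3 =
  0: [253/500, 247/500]
  1: [57/100, 43/100]

(P^3)[1 -> 1] = 43/100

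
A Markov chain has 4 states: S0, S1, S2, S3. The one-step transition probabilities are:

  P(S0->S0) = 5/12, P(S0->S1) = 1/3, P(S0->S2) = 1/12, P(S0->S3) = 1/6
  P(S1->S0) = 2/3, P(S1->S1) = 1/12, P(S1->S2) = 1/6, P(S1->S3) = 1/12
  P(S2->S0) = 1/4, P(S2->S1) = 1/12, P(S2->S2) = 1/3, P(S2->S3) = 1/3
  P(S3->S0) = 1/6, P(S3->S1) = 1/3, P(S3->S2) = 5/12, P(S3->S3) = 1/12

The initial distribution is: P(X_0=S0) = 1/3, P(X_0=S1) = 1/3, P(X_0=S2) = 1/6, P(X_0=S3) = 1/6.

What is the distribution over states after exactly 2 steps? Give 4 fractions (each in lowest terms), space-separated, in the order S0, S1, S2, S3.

Answer: 19/48 11/48 11/54 37/216

Derivation:
Propagating the distribution step by step (d_{t+1} = d_t * P):
d_0 = (S0=1/3, S1=1/3, S2=1/6, S3=1/6)
  d_1[S0] = 1/3*5/12 + 1/3*2/3 + 1/6*1/4 + 1/6*1/6 = 31/72
  d_1[S1] = 1/3*1/3 + 1/3*1/12 + 1/6*1/12 + 1/6*1/3 = 5/24
  d_1[S2] = 1/3*1/12 + 1/3*1/6 + 1/6*1/3 + 1/6*5/12 = 5/24
  d_1[S3] = 1/3*1/6 + 1/3*1/12 + 1/6*1/3 + 1/6*1/12 = 11/72
d_1 = (S0=31/72, S1=5/24, S2=5/24, S3=11/72)
  d_2[S0] = 31/72*5/12 + 5/24*2/3 + 5/24*1/4 + 11/72*1/6 = 19/48
  d_2[S1] = 31/72*1/3 + 5/24*1/12 + 5/24*1/12 + 11/72*1/3 = 11/48
  d_2[S2] = 31/72*1/12 + 5/24*1/6 + 5/24*1/3 + 11/72*5/12 = 11/54
  d_2[S3] = 31/72*1/6 + 5/24*1/12 + 5/24*1/3 + 11/72*1/12 = 37/216
d_2 = (S0=19/48, S1=11/48, S2=11/54, S3=37/216)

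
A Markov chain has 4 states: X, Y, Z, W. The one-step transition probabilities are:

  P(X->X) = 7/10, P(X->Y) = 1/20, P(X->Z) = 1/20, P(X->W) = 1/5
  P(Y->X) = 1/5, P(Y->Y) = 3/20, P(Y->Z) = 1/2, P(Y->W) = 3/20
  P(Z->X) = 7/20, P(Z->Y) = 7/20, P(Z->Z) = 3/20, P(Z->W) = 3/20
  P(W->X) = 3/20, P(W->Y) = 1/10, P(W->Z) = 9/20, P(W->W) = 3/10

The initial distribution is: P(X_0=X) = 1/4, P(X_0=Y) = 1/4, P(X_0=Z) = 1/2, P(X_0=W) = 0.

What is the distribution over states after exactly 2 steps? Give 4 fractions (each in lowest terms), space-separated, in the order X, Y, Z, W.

Propagating the distribution step by step (d_{t+1} = d_t * P):
d_0 = (X=1/4, Y=1/4, Z=1/2, W=0)
  d_1[X] = 1/4*7/10 + 1/4*1/5 + 1/2*7/20 + 0*3/20 = 2/5
  d_1[Y] = 1/4*1/20 + 1/4*3/20 + 1/2*7/20 + 0*1/10 = 9/40
  d_1[Z] = 1/4*1/20 + 1/4*1/2 + 1/2*3/20 + 0*9/20 = 17/80
  d_1[W] = 1/4*1/5 + 1/4*3/20 + 1/2*3/20 + 0*3/10 = 13/80
d_1 = (X=2/5, Y=9/40, Z=17/80, W=13/80)
  d_2[X] = 2/5*7/10 + 9/40*1/5 + 17/80*7/20 + 13/80*3/20 = 339/800
  d_2[Y] = 2/5*1/20 + 9/40*3/20 + 17/80*7/20 + 13/80*1/10 = 231/1600
  d_2[Z] = 2/5*1/20 + 9/40*1/2 + 17/80*3/20 + 13/80*9/20 = 19/80
  d_2[W] = 2/5*1/5 + 9/40*3/20 + 17/80*3/20 + 13/80*3/10 = 311/1600
d_2 = (X=339/800, Y=231/1600, Z=19/80, W=311/1600)

Answer: 339/800 231/1600 19/80 311/1600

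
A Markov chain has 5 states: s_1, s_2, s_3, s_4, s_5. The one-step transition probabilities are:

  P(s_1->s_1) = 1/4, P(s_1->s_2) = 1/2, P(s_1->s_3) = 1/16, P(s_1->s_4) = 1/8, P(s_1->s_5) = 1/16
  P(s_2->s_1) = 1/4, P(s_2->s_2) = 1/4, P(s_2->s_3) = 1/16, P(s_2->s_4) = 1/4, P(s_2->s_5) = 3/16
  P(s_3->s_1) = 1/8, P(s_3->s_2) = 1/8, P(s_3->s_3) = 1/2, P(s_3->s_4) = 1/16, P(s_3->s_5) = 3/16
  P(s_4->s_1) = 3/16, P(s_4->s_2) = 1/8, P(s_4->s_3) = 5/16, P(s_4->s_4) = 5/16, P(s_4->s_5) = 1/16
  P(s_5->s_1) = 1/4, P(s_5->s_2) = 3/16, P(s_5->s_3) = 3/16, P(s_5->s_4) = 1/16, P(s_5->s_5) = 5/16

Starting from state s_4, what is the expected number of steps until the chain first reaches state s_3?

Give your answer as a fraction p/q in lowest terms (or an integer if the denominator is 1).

Let h_i = expected steps to first reach s_3 from state i.
Boundary: h_s_3 = 0.
First-step equations for the other states:
  h_s_1 = 1 + 1/4*h_s_1 + 1/2*h_s_2 + 1/16*h_s_3 + 1/8*h_s_4 + 1/16*h_s_5
  h_s_2 = 1 + 1/4*h_s_1 + 1/4*h_s_2 + 1/16*h_s_3 + 1/4*h_s_4 + 3/16*h_s_5
  h_s_4 = 1 + 3/16*h_s_1 + 1/8*h_s_2 + 5/16*h_s_3 + 5/16*h_s_4 + 1/16*h_s_5
  h_s_5 = 1 + 1/4*h_s_1 + 3/16*h_s_2 + 3/16*h_s_3 + 1/16*h_s_4 + 5/16*h_s_5

Substituting h_s_3 = 0 and rearranging gives the linear system (I - Q) h = 1:
  [3/4, -1/2, -1/8, -1/16] . (h_s_1, h_s_2, h_s_4, h_s_5) = 1
  [-1/4, 3/4, -1/4, -3/16] . (h_s_1, h_s_2, h_s_4, h_s_5) = 1
  [-3/16, -1/8, 11/16, -1/16] . (h_s_1, h_s_2, h_s_4, h_s_5) = 1
  [-1/4, -3/16, -1/16, 11/16] . (h_s_1, h_s_2, h_s_4, h_s_5) = 1

Solving yields:
  h_s_1 = 1424/181
  h_s_2 = 25936/3439
  h_s_4 = 19248/3439
  h_s_5 = 23664/3439

Starting state is s_4, so the expected hitting time is h_s_4 = 19248/3439.

Answer: 19248/3439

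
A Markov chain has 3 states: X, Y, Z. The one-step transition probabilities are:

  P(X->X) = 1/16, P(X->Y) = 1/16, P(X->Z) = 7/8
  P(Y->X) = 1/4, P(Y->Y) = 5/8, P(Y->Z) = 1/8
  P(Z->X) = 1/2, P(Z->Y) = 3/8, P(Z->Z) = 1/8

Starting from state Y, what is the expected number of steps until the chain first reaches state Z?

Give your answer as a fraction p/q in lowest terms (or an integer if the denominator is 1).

Answer: 152/43

Derivation:
Let h_i = expected steps to first reach Z from state i.
Boundary: h_Z = 0.
First-step equations for the other states:
  h_X = 1 + 1/16*h_X + 1/16*h_Y + 7/8*h_Z
  h_Y = 1 + 1/4*h_X + 5/8*h_Y + 1/8*h_Z

Substituting h_Z = 0 and rearranging gives the linear system (I - Q) h = 1:
  [15/16, -1/16] . (h_X, h_Y) = 1
  [-1/4, 3/8] . (h_X, h_Y) = 1

Solving yields:
  h_X = 56/43
  h_Y = 152/43

Starting state is Y, so the expected hitting time is h_Y = 152/43.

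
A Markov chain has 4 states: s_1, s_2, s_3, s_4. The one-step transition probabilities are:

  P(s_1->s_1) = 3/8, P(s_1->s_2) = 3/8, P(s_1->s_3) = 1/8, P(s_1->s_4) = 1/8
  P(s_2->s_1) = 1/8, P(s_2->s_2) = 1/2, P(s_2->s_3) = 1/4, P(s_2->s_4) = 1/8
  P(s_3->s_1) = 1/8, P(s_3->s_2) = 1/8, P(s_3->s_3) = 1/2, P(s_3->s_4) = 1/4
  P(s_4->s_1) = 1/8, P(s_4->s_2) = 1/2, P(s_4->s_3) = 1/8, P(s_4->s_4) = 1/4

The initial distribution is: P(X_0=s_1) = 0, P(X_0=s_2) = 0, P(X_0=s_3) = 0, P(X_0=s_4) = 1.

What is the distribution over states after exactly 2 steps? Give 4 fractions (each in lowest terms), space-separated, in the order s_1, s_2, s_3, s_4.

Answer: 5/32 7/16 15/64 11/64

Derivation:
Propagating the distribution step by step (d_{t+1} = d_t * P):
d_0 = (s_1=0, s_2=0, s_3=0, s_4=1)
  d_1[s_1] = 0*3/8 + 0*1/8 + 0*1/8 + 1*1/8 = 1/8
  d_1[s_2] = 0*3/8 + 0*1/2 + 0*1/8 + 1*1/2 = 1/2
  d_1[s_3] = 0*1/8 + 0*1/4 + 0*1/2 + 1*1/8 = 1/8
  d_1[s_4] = 0*1/8 + 0*1/8 + 0*1/4 + 1*1/4 = 1/4
d_1 = (s_1=1/8, s_2=1/2, s_3=1/8, s_4=1/4)
  d_2[s_1] = 1/8*3/8 + 1/2*1/8 + 1/8*1/8 + 1/4*1/8 = 5/32
  d_2[s_2] = 1/8*3/8 + 1/2*1/2 + 1/8*1/8 + 1/4*1/2 = 7/16
  d_2[s_3] = 1/8*1/8 + 1/2*1/4 + 1/8*1/2 + 1/4*1/8 = 15/64
  d_2[s_4] = 1/8*1/8 + 1/2*1/8 + 1/8*1/4 + 1/4*1/4 = 11/64
d_2 = (s_1=5/32, s_2=7/16, s_3=15/64, s_4=11/64)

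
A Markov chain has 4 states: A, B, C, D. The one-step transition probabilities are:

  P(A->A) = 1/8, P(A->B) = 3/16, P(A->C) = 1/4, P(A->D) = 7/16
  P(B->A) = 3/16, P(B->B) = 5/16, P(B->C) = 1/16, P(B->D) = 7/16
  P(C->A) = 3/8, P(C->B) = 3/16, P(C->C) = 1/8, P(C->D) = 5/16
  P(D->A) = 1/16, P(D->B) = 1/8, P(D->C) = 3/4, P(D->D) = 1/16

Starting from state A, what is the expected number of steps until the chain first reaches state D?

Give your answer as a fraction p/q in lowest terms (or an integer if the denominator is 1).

Let h_i = expected steps to first reach D from state i.
Boundary: h_D = 0.
First-step equations for the other states:
  h_A = 1 + 1/8*h_A + 3/16*h_B + 1/4*h_C + 7/16*h_D
  h_B = 1 + 3/16*h_A + 5/16*h_B + 1/16*h_C + 7/16*h_D
  h_C = 1 + 3/8*h_A + 3/16*h_B + 1/8*h_C + 5/16*h_D

Substituting h_D = 0 and rearranging gives the linear system (I - Q) h = 1:
  [7/8, -3/16, -1/4] . (h_A, h_B, h_C) = 1
  [-3/16, 11/16, -1/16] . (h_A, h_B, h_C) = 1
  [-3/8, -3/16, 7/8] . (h_A, h_B, h_C) = 1

Solving yields:
  h_A = 2016/835
  h_B = 1968/835
  h_C = 448/167

Starting state is A, so the expected hitting time is h_A = 2016/835.

Answer: 2016/835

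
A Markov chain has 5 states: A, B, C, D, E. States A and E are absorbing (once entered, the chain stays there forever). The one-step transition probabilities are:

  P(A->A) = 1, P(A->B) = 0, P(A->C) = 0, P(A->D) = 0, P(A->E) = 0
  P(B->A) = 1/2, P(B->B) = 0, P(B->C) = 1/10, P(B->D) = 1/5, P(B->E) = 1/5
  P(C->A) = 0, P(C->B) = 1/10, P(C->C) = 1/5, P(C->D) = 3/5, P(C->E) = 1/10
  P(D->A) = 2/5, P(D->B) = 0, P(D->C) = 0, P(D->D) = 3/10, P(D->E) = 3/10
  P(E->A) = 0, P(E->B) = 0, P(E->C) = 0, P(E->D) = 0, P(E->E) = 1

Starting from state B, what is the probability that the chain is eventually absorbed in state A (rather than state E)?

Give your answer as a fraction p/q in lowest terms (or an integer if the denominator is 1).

Answer: 368/553

Derivation:
Let a_i = P(absorbed in A | start in state i).
Boundary conditions: a_A = 1, a_E = 0.
For each transient state i, a_i = sum_j P(i->j) * a_j:
  a_B = 1/2*a_A + 0*a_B + 1/10*a_C + 1/5*a_D + 1/5*a_E
  a_C = 0*a_A + 1/10*a_B + 1/5*a_C + 3/5*a_D + 1/10*a_E
  a_D = 2/5*a_A + 0*a_B + 0*a_C + 3/10*a_D + 3/10*a_E

Substituting a_A = 1 and a_E = 0, rearrange to (I - Q) a = r where r[i] = P(i -> A):
  [1, -1/10, -1/5] . (a_B, a_C, a_D) = 1/2
  [-1/10, 4/5, -3/5] . (a_B, a_C, a_D) = 0
  [0, 0, 7/10] . (a_B, a_C, a_D) = 2/5

Solving yields:
  a_B = 368/553
  a_C = 283/553
  a_D = 4/7

Starting state is B, so the absorption probability is a_B = 368/553.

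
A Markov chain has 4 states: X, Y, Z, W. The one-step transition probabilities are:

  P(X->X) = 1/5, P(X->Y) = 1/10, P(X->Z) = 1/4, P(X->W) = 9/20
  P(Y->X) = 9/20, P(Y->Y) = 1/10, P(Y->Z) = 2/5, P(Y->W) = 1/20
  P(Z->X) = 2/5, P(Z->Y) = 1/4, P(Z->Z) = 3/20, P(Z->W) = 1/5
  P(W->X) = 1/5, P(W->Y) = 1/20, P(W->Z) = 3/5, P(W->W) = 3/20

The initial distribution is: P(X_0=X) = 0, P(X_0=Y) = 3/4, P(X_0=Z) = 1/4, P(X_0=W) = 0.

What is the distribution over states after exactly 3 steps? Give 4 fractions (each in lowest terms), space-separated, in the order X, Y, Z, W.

Propagating the distribution step by step (d_{t+1} = d_t * P):
d_0 = (X=0, Y=3/4, Z=1/4, W=0)
  d_1[X] = 0*1/5 + 3/4*9/20 + 1/4*2/5 + 0*1/5 = 7/16
  d_1[Y] = 0*1/10 + 3/4*1/10 + 1/4*1/4 + 0*1/20 = 11/80
  d_1[Z] = 0*1/4 + 3/4*2/5 + 1/4*3/20 + 0*3/5 = 27/80
  d_1[W] = 0*9/20 + 3/4*1/20 + 1/4*1/5 + 0*3/20 = 7/80
d_1 = (X=7/16, Y=11/80, Z=27/80, W=7/80)
  d_2[X] = 7/16*1/5 + 11/80*9/20 + 27/80*2/5 + 7/80*1/5 = 483/1600
  d_2[Y] = 7/16*1/10 + 11/80*1/10 + 27/80*1/4 + 7/80*1/20 = 117/800
  d_2[Z] = 7/16*1/4 + 11/80*2/5 + 27/80*3/20 + 7/80*3/5 = 107/400
  d_2[W] = 7/16*9/20 + 11/80*1/20 + 27/80*1/5 + 7/80*3/20 = 91/320
d_2 = (X=483/1600, Y=117/800, Z=107/400, W=91/320)
  d_3[X] = 483/1600*1/5 + 117/800*9/20 + 107/400*2/5 + 91/320*1/5 = 4641/16000
  d_3[Y] = 483/1600*1/10 + 117/800*1/10 + 107/400*1/4 + 91/320*1/20 = 4029/32000
  d_3[Z] = 483/1600*1/4 + 117/800*2/5 + 107/400*3/20 + 91/320*3/5 = 11031/32000
  d_3[W] = 483/1600*9/20 + 117/800*1/20 + 107/400*1/5 + 91/320*3/20 = 3829/16000
d_3 = (X=4641/16000, Y=4029/32000, Z=11031/32000, W=3829/16000)

Answer: 4641/16000 4029/32000 11031/32000 3829/16000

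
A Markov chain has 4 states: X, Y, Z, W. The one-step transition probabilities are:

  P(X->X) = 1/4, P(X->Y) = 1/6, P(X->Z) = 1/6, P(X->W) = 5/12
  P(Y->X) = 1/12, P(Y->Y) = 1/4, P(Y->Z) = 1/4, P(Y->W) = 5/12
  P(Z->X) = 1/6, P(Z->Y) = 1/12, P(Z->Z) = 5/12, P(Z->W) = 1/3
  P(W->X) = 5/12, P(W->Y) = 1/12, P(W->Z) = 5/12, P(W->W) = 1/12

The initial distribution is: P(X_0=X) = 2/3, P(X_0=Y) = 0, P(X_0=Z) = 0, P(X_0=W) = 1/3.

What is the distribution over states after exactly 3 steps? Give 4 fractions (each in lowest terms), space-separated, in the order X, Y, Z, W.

Answer: 433/1728 73/576 571/1728 505/1728

Derivation:
Propagating the distribution step by step (d_{t+1} = d_t * P):
d_0 = (X=2/3, Y=0, Z=0, W=1/3)
  d_1[X] = 2/3*1/4 + 0*1/12 + 0*1/6 + 1/3*5/12 = 11/36
  d_1[Y] = 2/3*1/6 + 0*1/4 + 0*1/12 + 1/3*1/12 = 5/36
  d_1[Z] = 2/3*1/6 + 0*1/4 + 0*5/12 + 1/3*5/12 = 1/4
  d_1[W] = 2/3*5/12 + 0*5/12 + 0*1/3 + 1/3*1/12 = 11/36
d_1 = (X=11/36, Y=5/36, Z=1/4, W=11/36)
  d_2[X] = 11/36*1/4 + 5/36*1/12 + 1/4*1/6 + 11/36*5/12 = 37/144
  d_2[Y] = 11/36*1/6 + 5/36*1/4 + 1/4*1/12 + 11/36*1/12 = 19/144
  d_2[Z] = 11/36*1/6 + 5/36*1/4 + 1/4*5/12 + 11/36*5/12 = 137/432
  d_2[W] = 11/36*5/12 + 5/36*5/12 + 1/4*1/3 + 11/36*1/12 = 127/432
d_2 = (X=37/144, Y=19/144, Z=137/432, W=127/432)
  d_3[X] = 37/144*1/4 + 19/144*1/12 + 137/432*1/6 + 127/432*5/12 = 433/1728
  d_3[Y] = 37/144*1/6 + 19/144*1/4 + 137/432*1/12 + 127/432*1/12 = 73/576
  d_3[Z] = 37/144*1/6 + 19/144*1/4 + 137/432*5/12 + 127/432*5/12 = 571/1728
  d_3[W] = 37/144*5/12 + 19/144*5/12 + 137/432*1/3 + 127/432*1/12 = 505/1728
d_3 = (X=433/1728, Y=73/576, Z=571/1728, W=505/1728)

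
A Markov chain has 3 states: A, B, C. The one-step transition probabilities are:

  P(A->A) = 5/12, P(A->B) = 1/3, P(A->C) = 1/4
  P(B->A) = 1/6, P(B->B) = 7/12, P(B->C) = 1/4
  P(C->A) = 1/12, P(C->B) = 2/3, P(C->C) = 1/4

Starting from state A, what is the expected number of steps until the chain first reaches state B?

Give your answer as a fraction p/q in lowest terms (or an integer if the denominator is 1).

Answer: 12/5

Derivation:
Let h_i = expected steps to first reach B from state i.
Boundary: h_B = 0.
First-step equations for the other states:
  h_A = 1 + 5/12*h_A + 1/3*h_B + 1/4*h_C
  h_C = 1 + 1/12*h_A + 2/3*h_B + 1/4*h_C

Substituting h_B = 0 and rearranging gives the linear system (I - Q) h = 1:
  [7/12, -1/4] . (h_A, h_C) = 1
  [-1/12, 3/4] . (h_A, h_C) = 1

Solving yields:
  h_A = 12/5
  h_C = 8/5

Starting state is A, so the expected hitting time is h_A = 12/5.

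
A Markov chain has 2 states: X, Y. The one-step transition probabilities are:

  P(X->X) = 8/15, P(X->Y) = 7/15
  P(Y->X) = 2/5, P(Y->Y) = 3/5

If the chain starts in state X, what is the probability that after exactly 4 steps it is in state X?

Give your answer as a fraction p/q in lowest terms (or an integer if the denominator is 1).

Computing P^4 by repeated multiplication:
P^1 =
  X: [8/15, 7/15]
  Y: [2/5, 3/5]
P^2 =
  X: [106/225, 119/225]
  Y: [34/75, 41/75]
P^3 =
  X: [1562/3375, 1813/3375]
  Y: [518/1125, 607/1125]
P^4 =
  X: [23374/50625, 27251/50625]
  Y: [7786/16875, 9089/16875]

(P^4)[X -> X] = 23374/50625

Answer: 23374/50625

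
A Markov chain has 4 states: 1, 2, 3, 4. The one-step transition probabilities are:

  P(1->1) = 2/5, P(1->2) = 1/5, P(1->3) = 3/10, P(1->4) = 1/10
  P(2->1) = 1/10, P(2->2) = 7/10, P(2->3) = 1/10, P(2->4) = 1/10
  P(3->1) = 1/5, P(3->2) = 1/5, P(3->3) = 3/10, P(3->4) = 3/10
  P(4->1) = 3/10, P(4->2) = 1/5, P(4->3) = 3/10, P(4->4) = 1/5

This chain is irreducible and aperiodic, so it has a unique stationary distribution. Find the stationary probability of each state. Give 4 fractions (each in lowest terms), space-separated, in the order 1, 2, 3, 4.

Answer: 11/50 2/5 11/50 4/25

Derivation:
The stationary distribution satisfies pi = pi * P, i.e.:
  pi_1 = 2/5*pi_1 + 1/10*pi_2 + 1/5*pi_3 + 3/10*pi_4
  pi_2 = 1/5*pi_1 + 7/10*pi_2 + 1/5*pi_3 + 1/5*pi_4
  pi_3 = 3/10*pi_1 + 1/10*pi_2 + 3/10*pi_3 + 3/10*pi_4
  pi_4 = 1/10*pi_1 + 1/10*pi_2 + 3/10*pi_3 + 1/5*pi_4
with normalization: pi_1 + pi_2 + pi_3 + pi_4 = 1.

Using the first 3 balance equations plus normalization, the linear system A*pi = b is:
  [-3/5, 1/10, 1/5, 3/10] . pi = 0
  [1/5, -3/10, 1/5, 1/5] . pi = 0
  [3/10, 1/10, -7/10, 3/10] . pi = 0
  [1, 1, 1, 1] . pi = 1

Solving yields:
  pi_1 = 11/50
  pi_2 = 2/5
  pi_3 = 11/50
  pi_4 = 4/25

Verification (pi * P):
  11/50*2/5 + 2/5*1/10 + 11/50*1/5 + 4/25*3/10 = 11/50 = pi_1  (ok)
  11/50*1/5 + 2/5*7/10 + 11/50*1/5 + 4/25*1/5 = 2/5 = pi_2  (ok)
  11/50*3/10 + 2/5*1/10 + 11/50*3/10 + 4/25*3/10 = 11/50 = pi_3  (ok)
  11/50*1/10 + 2/5*1/10 + 11/50*3/10 + 4/25*1/5 = 4/25 = pi_4  (ok)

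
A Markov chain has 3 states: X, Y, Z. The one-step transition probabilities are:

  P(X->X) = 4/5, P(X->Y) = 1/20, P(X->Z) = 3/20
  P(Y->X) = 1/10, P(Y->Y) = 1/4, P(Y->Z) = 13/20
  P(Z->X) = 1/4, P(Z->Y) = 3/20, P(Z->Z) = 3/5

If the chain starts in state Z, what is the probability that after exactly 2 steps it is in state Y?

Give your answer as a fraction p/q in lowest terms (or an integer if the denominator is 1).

Computing P^2 by repeated multiplication:
P^1 =
  X: [4/5, 1/20, 3/20]
  Y: [1/10, 1/4, 13/20]
  Z: [1/4, 3/20, 3/5]
P^2 =
  X: [273/400, 3/40, 97/400]
  Y: [107/400, 33/200, 227/400]
  Z: [73/200, 7/50, 99/200]

(P^2)[Z -> Y] = 7/50

Answer: 7/50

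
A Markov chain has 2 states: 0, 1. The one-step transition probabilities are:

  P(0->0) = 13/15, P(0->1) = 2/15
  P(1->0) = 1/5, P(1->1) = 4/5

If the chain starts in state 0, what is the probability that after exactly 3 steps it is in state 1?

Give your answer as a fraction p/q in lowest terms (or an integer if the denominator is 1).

Answer: 38/135

Derivation:
Computing P^3 by repeated multiplication:
P^1 =
  0: [13/15, 2/15]
  1: [1/5, 4/5]
P^2 =
  0: [7/9, 2/9]
  1: [1/3, 2/3]
P^3 =
  0: [97/135, 38/135]
  1: [19/45, 26/45]

(P^3)[0 -> 1] = 38/135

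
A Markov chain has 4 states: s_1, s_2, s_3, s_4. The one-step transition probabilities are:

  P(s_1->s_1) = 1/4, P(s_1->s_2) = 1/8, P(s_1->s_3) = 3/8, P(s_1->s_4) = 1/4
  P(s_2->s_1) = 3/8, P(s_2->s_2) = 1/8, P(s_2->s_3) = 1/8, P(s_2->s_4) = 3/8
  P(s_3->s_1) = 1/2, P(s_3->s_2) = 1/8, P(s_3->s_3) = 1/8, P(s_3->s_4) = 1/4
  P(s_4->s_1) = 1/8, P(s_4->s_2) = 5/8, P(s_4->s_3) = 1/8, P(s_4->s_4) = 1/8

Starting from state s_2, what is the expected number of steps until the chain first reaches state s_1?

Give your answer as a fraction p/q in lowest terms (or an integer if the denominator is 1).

Answer: 160/51

Derivation:
Let h_i = expected steps to first reach s_1 from state i.
Boundary: h_s_1 = 0.
First-step equations for the other states:
  h_s_2 = 1 + 3/8*h_s_1 + 1/8*h_s_2 + 1/8*h_s_3 + 3/8*h_s_4
  h_s_3 = 1 + 1/2*h_s_1 + 1/8*h_s_2 + 1/8*h_s_3 + 1/4*h_s_4
  h_s_4 = 1 + 1/8*h_s_1 + 5/8*h_s_2 + 1/8*h_s_3 + 1/8*h_s_4

Substituting h_s_1 = 0 and rearranging gives the linear system (I - Q) h = 1:
  [7/8, -1/8, -3/8] . (h_s_2, h_s_3, h_s_4) = 1
  [-1/8, 7/8, -1/4] . (h_s_2, h_s_3, h_s_4) = 1
  [-5/8, -1/8, 7/8] . (h_s_2, h_s_3, h_s_4) = 1

Solving yields:
  h_s_2 = 160/51
  h_s_3 = 8/3
  h_s_4 = 64/17

Starting state is s_2, so the expected hitting time is h_s_2 = 160/51.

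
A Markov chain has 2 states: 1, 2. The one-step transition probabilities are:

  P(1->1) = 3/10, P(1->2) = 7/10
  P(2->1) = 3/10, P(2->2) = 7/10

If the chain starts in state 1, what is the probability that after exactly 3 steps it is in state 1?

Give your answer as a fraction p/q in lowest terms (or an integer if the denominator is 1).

Computing P^3 by repeated multiplication:
P^1 =
  1: [3/10, 7/10]
  2: [3/10, 7/10]
P^2 =
  1: [3/10, 7/10]
  2: [3/10, 7/10]
P^3 =
  1: [3/10, 7/10]
  2: [3/10, 7/10]

(P^3)[1 -> 1] = 3/10

Answer: 3/10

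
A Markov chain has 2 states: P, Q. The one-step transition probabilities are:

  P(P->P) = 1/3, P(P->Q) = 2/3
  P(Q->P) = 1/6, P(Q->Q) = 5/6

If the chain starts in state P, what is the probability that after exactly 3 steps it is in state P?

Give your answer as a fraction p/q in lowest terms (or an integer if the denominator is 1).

Computing P^3 by repeated multiplication:
P^1 =
  P: [1/3, 2/3]
  Q: [1/6, 5/6]
P^2 =
  P: [2/9, 7/9]
  Q: [7/36, 29/36]
P^3 =
  P: [11/54, 43/54]
  Q: [43/216, 173/216]

(P^3)[P -> P] = 11/54

Answer: 11/54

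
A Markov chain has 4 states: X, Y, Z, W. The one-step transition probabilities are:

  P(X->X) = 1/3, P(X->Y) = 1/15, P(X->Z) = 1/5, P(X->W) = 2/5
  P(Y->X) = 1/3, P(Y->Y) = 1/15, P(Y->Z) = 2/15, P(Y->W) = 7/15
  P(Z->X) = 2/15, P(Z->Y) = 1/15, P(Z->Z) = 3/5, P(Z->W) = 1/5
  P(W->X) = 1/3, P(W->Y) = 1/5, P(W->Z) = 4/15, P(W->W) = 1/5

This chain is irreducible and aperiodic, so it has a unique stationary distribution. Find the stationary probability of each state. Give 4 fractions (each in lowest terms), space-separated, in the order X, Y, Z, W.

Answer: 644/2451 85/817 865/2451 229/817

Derivation:
The stationary distribution satisfies pi = pi * P, i.e.:
  pi_X = 1/3*pi_X + 1/3*pi_Y + 2/15*pi_Z + 1/3*pi_W
  pi_Y = 1/15*pi_X + 1/15*pi_Y + 1/15*pi_Z + 1/5*pi_W
  pi_Z = 1/5*pi_X + 2/15*pi_Y + 3/5*pi_Z + 4/15*pi_W
  pi_W = 2/5*pi_X + 7/15*pi_Y + 1/5*pi_Z + 1/5*pi_W
with normalization: pi_X + pi_Y + pi_Z + pi_W = 1.

Using the first 3 balance equations plus normalization, the linear system A*pi = b is:
  [-2/3, 1/3, 2/15, 1/3] . pi = 0
  [1/15, -14/15, 1/15, 1/5] . pi = 0
  [1/5, 2/15, -2/5, 4/15] . pi = 0
  [1, 1, 1, 1] . pi = 1

Solving yields:
  pi_X = 644/2451
  pi_Y = 85/817
  pi_Z = 865/2451
  pi_W = 229/817

Verification (pi * P):
  644/2451*1/3 + 85/817*1/3 + 865/2451*2/15 + 229/817*1/3 = 644/2451 = pi_X  (ok)
  644/2451*1/15 + 85/817*1/15 + 865/2451*1/15 + 229/817*1/5 = 85/817 = pi_Y  (ok)
  644/2451*1/5 + 85/817*2/15 + 865/2451*3/5 + 229/817*4/15 = 865/2451 = pi_Z  (ok)
  644/2451*2/5 + 85/817*7/15 + 865/2451*1/5 + 229/817*1/5 = 229/817 = pi_W  (ok)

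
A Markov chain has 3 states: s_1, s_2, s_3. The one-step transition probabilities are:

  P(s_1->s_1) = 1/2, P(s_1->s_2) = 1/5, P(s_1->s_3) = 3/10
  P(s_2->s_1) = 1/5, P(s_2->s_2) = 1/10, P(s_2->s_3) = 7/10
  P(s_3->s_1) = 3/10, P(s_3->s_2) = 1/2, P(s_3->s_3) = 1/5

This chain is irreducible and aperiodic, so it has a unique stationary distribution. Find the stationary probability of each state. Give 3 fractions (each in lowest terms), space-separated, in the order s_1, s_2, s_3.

The stationary distribution satisfies pi = pi * P, i.e.:
  pi_s_1 = 1/2*pi_s_1 + 1/5*pi_s_2 + 3/10*pi_s_3
  pi_s_2 = 1/5*pi_s_1 + 1/10*pi_s_2 + 1/2*pi_s_3
  pi_s_3 = 3/10*pi_s_1 + 7/10*pi_s_2 + 1/5*pi_s_3
with normalization: pi_s_1 + pi_s_2 + pi_s_3 = 1.

Using the first 2 balance equations plus normalization, the linear system A*pi = b is:
  [-1/2, 1/5, 3/10] . pi = 0
  [1/5, -9/10, 1/2] . pi = 0
  [1, 1, 1] . pi = 1

Solving yields:
  pi_s_1 = 37/109
  pi_s_2 = 31/109
  pi_s_3 = 41/109

Verification (pi * P):
  37/109*1/2 + 31/109*1/5 + 41/109*3/10 = 37/109 = pi_s_1  (ok)
  37/109*1/5 + 31/109*1/10 + 41/109*1/2 = 31/109 = pi_s_2  (ok)
  37/109*3/10 + 31/109*7/10 + 41/109*1/5 = 41/109 = pi_s_3  (ok)

Answer: 37/109 31/109 41/109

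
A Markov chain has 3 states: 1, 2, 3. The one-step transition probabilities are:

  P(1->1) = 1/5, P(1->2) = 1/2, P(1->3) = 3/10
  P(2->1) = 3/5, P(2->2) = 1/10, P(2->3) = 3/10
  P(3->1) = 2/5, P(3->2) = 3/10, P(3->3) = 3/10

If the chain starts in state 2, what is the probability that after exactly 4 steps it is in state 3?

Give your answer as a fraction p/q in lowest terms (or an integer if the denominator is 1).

Answer: 3/10

Derivation:
Computing P^4 by repeated multiplication:
P^1 =
  1: [1/5, 1/2, 3/10]
  2: [3/5, 1/10, 3/10]
  3: [2/5, 3/10, 3/10]
P^2 =
  1: [23/50, 6/25, 3/10]
  2: [3/10, 2/5, 3/10]
  3: [19/50, 8/25, 3/10]
P^3 =
  1: [89/250, 43/125, 3/10]
  2: [21/50, 7/25, 3/10]
  3: [97/250, 39/125, 3/10]
P^4 =
  1: [497/1250, 189/625, 3/10]
  2: [93/250, 41/125, 3/10]
  3: [481/1250, 197/625, 3/10]

(P^4)[2 -> 3] = 3/10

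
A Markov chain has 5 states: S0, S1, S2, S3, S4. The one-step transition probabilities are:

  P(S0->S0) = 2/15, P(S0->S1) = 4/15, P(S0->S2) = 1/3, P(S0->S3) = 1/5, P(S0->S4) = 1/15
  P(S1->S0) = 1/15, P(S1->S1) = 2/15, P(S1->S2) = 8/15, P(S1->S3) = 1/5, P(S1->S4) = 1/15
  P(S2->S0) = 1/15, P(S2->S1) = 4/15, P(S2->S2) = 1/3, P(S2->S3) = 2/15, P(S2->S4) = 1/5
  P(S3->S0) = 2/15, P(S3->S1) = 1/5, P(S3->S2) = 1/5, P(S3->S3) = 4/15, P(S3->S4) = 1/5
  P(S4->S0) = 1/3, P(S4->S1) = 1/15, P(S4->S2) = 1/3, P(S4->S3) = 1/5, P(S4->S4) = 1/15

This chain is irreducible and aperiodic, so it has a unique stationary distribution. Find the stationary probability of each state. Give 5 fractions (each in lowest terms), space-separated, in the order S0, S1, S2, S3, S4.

Answer: 6626/53229 3544/17743 6175/17743 3361/17743 7363/53229

Derivation:
The stationary distribution satisfies pi = pi * P, i.e.:
  pi_S0 = 2/15*pi_S0 + 1/15*pi_S1 + 1/15*pi_S2 + 2/15*pi_S3 + 1/3*pi_S4
  pi_S1 = 4/15*pi_S0 + 2/15*pi_S1 + 4/15*pi_S2 + 1/5*pi_S3 + 1/15*pi_S4
  pi_S2 = 1/3*pi_S0 + 8/15*pi_S1 + 1/3*pi_S2 + 1/5*pi_S3 + 1/3*pi_S4
  pi_S3 = 1/5*pi_S0 + 1/5*pi_S1 + 2/15*pi_S2 + 4/15*pi_S3 + 1/5*pi_S4
  pi_S4 = 1/15*pi_S0 + 1/15*pi_S1 + 1/5*pi_S2 + 1/5*pi_S3 + 1/15*pi_S4
with normalization: pi_S0 + pi_S1 + pi_S2 + pi_S3 + pi_S4 = 1.

Using the first 4 balance equations plus normalization, the linear system A*pi = b is:
  [-13/15, 1/15, 1/15, 2/15, 1/3] . pi = 0
  [4/15, -13/15, 4/15, 1/5, 1/15] . pi = 0
  [1/3, 8/15, -2/3, 1/5, 1/3] . pi = 0
  [1/5, 1/5, 2/15, -11/15, 1/5] . pi = 0
  [1, 1, 1, 1, 1] . pi = 1

Solving yields:
  pi_S0 = 6626/53229
  pi_S1 = 3544/17743
  pi_S2 = 6175/17743
  pi_S3 = 3361/17743
  pi_S4 = 7363/53229

Verification (pi * P):
  6626/53229*2/15 + 3544/17743*1/15 + 6175/17743*1/15 + 3361/17743*2/15 + 7363/53229*1/3 = 6626/53229 = pi_S0  (ok)
  6626/53229*4/15 + 3544/17743*2/15 + 6175/17743*4/15 + 3361/17743*1/5 + 7363/53229*1/15 = 3544/17743 = pi_S1  (ok)
  6626/53229*1/3 + 3544/17743*8/15 + 6175/17743*1/3 + 3361/17743*1/5 + 7363/53229*1/3 = 6175/17743 = pi_S2  (ok)
  6626/53229*1/5 + 3544/17743*1/5 + 6175/17743*2/15 + 3361/17743*4/15 + 7363/53229*1/5 = 3361/17743 = pi_S3  (ok)
  6626/53229*1/15 + 3544/17743*1/15 + 6175/17743*1/5 + 3361/17743*1/5 + 7363/53229*1/15 = 7363/53229 = pi_S4  (ok)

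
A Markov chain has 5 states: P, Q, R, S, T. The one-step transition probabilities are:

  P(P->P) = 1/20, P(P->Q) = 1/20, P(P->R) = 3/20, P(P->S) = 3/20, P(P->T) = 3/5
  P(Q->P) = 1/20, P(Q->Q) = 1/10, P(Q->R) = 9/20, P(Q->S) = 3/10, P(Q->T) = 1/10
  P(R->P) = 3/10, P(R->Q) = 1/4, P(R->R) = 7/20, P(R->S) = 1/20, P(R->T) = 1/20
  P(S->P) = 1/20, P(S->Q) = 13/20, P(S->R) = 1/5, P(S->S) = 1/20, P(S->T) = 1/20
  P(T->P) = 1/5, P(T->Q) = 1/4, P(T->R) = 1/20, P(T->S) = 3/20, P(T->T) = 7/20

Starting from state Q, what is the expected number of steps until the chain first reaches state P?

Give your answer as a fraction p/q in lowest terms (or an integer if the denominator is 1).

Let h_i = expected steps to first reach P from state i.
Boundary: h_P = 0.
First-step equations for the other states:
  h_Q = 1 + 1/20*h_P + 1/10*h_Q + 9/20*h_R + 3/10*h_S + 1/10*h_T
  h_R = 1 + 3/10*h_P + 1/4*h_Q + 7/20*h_R + 1/20*h_S + 1/20*h_T
  h_S = 1 + 1/20*h_P + 13/20*h_Q + 1/5*h_R + 1/20*h_S + 1/20*h_T
  h_T = 1 + 1/5*h_P + 1/4*h_Q + 1/20*h_R + 3/20*h_S + 7/20*h_T

Substituting h_P = 0 and rearranging gives the linear system (I - Q) h = 1:
  [9/10, -9/20, -3/10, -1/10] . (h_Q, h_R, h_S, h_T) = 1
  [-1/4, 13/20, -1/20, -1/20] . (h_Q, h_R, h_S, h_T) = 1
  [-13/20, -1/5, 19/20, -1/20] . (h_Q, h_R, h_S, h_T) = 1
  [-1/4, -1/20, -3/20, 13/20] . (h_Q, h_R, h_S, h_T) = 1

Solving yields:
  h_Q = 2395/357
  h_R = 3665/714
  h_S = 2875/408
  h_T = 835/136

Starting state is Q, so the expected hitting time is h_Q = 2395/357.

Answer: 2395/357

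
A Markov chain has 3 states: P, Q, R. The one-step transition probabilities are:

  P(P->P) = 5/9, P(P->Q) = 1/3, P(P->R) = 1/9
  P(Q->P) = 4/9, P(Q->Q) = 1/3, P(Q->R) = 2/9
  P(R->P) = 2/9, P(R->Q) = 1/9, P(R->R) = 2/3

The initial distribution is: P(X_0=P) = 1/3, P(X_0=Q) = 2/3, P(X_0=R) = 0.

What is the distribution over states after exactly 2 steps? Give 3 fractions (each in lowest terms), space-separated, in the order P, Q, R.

Answer: 37/81 71/243 61/243

Derivation:
Propagating the distribution step by step (d_{t+1} = d_t * P):
d_0 = (P=1/3, Q=2/3, R=0)
  d_1[P] = 1/3*5/9 + 2/3*4/9 + 0*2/9 = 13/27
  d_1[Q] = 1/3*1/3 + 2/3*1/3 + 0*1/9 = 1/3
  d_1[R] = 1/3*1/9 + 2/3*2/9 + 0*2/3 = 5/27
d_1 = (P=13/27, Q=1/3, R=5/27)
  d_2[P] = 13/27*5/9 + 1/3*4/9 + 5/27*2/9 = 37/81
  d_2[Q] = 13/27*1/3 + 1/3*1/3 + 5/27*1/9 = 71/243
  d_2[R] = 13/27*1/9 + 1/3*2/9 + 5/27*2/3 = 61/243
d_2 = (P=37/81, Q=71/243, R=61/243)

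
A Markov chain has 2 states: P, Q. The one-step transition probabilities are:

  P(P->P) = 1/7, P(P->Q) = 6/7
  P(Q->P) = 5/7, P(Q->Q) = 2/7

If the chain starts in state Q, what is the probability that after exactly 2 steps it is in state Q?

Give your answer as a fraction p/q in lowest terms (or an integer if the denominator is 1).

Answer: 34/49

Derivation:
Computing P^2 by repeated multiplication:
P^1 =
  P: [1/7, 6/7]
  Q: [5/7, 2/7]
P^2 =
  P: [31/49, 18/49]
  Q: [15/49, 34/49]

(P^2)[Q -> Q] = 34/49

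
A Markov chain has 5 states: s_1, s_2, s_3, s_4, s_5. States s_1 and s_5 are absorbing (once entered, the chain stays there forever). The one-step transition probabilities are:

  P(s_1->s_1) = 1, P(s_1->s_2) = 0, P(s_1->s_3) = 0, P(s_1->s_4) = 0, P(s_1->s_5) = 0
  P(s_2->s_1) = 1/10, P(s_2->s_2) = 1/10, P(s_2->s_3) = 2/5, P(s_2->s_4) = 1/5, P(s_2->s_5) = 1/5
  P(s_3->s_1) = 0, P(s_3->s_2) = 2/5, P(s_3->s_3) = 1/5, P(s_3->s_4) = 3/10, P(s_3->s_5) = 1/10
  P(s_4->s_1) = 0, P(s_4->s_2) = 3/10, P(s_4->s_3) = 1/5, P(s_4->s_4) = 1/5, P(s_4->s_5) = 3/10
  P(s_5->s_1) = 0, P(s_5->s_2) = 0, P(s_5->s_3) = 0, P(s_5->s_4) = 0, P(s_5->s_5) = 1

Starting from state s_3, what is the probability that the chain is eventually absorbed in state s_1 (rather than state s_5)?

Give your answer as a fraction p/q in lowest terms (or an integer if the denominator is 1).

Answer: 41/294

Derivation:
Let a_i = P(absorbed in s_1 | start in state i).
Boundary conditions: a_s_1 = 1, a_s_5 = 0.
For each transient state i, a_i = sum_j P(i->j) * a_j:
  a_s_2 = 1/10*a_s_1 + 1/10*a_s_2 + 2/5*a_s_3 + 1/5*a_s_4 + 1/5*a_s_5
  a_s_3 = 0*a_s_1 + 2/5*a_s_2 + 1/5*a_s_3 + 3/10*a_s_4 + 1/10*a_s_5
  a_s_4 = 0*a_s_1 + 3/10*a_s_2 + 1/5*a_s_3 + 1/5*a_s_4 + 3/10*a_s_5

Substituting a_s_1 = 1 and a_s_5 = 0, rearrange to (I - Q) a = r where r[i] = P(i -> s_1):
  [9/10, -2/5, -1/5] . (a_s_2, a_s_3, a_s_4) = 1/10
  [-2/5, 4/5, -3/10] . (a_s_2, a_s_3, a_s_4) = 0
  [-3/10, -1/5, 4/5] . (a_s_2, a_s_3, a_s_4) = 0

Solving yields:
  a_s_2 = 29/147
  a_s_3 = 41/294
  a_s_4 = 16/147

Starting state is s_3, so the absorption probability is a_s_3 = 41/294.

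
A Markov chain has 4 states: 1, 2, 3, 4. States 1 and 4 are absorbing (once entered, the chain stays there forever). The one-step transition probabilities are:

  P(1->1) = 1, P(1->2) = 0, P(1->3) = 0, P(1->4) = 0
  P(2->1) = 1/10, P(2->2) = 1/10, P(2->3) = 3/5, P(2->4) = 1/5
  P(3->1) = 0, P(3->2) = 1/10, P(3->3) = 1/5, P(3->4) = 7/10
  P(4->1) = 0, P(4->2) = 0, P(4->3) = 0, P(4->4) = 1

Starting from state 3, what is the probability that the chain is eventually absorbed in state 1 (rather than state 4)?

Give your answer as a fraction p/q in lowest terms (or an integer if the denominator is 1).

Let a_i = P(absorbed in 1 | start in state i).
Boundary conditions: a_1 = 1, a_4 = 0.
For each transient state i, a_i = sum_j P(i->j) * a_j:
  a_2 = 1/10*a_1 + 1/10*a_2 + 3/5*a_3 + 1/5*a_4
  a_3 = 0*a_1 + 1/10*a_2 + 1/5*a_3 + 7/10*a_4

Substituting a_1 = 1 and a_4 = 0, rearrange to (I - Q) a = r where r[i] = P(i -> 1):
  [9/10, -3/5] . (a_2, a_3) = 1/10
  [-1/10, 4/5] . (a_2, a_3) = 0

Solving yields:
  a_2 = 4/33
  a_3 = 1/66

Starting state is 3, so the absorption probability is a_3 = 1/66.

Answer: 1/66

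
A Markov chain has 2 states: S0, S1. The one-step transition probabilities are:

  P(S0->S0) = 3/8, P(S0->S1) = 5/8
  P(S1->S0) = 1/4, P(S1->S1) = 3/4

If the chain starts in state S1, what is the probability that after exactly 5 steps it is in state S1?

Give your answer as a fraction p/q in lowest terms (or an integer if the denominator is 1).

Computing P^5 by repeated multiplication:
P^1 =
  S0: [3/8, 5/8]
  S1: [1/4, 3/4]
P^2 =
  S0: [19/64, 45/64]
  S1: [9/32, 23/32]
P^3 =
  S0: [147/512, 365/512]
  S1: [73/256, 183/256]
P^4 =
  S0: [1171/4096, 2925/4096]
  S1: [585/2048, 1463/2048]
P^5 =
  S0: [9363/32768, 23405/32768]
  S1: [4681/16384, 11703/16384]

(P^5)[S1 -> S1] = 11703/16384

Answer: 11703/16384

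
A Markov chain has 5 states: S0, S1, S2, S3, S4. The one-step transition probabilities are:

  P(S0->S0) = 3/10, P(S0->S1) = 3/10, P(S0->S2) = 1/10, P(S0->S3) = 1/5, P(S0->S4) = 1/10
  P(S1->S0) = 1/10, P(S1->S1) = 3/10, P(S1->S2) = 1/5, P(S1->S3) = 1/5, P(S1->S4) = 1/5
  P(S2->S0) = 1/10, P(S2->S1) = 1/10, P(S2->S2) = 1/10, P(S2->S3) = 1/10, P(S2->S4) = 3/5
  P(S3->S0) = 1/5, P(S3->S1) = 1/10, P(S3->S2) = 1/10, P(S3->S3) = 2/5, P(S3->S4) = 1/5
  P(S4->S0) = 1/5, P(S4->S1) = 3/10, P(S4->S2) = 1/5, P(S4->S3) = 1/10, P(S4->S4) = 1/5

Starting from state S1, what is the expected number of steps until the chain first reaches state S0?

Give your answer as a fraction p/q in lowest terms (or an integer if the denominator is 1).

Answer: 4330/633

Derivation:
Let h_i = expected steps to first reach S0 from state i.
Boundary: h_S0 = 0.
First-step equations for the other states:
  h_S1 = 1 + 1/10*h_S0 + 3/10*h_S1 + 1/5*h_S2 + 1/5*h_S3 + 1/5*h_S4
  h_S2 = 1 + 1/10*h_S0 + 1/10*h_S1 + 1/10*h_S2 + 1/10*h_S3 + 3/5*h_S4
  h_S3 = 1 + 1/5*h_S0 + 1/10*h_S1 + 1/10*h_S2 + 2/5*h_S3 + 1/5*h_S4
  h_S4 = 1 + 1/5*h_S0 + 3/10*h_S1 + 1/5*h_S2 + 1/10*h_S3 + 1/5*h_S4

Substituting h_S0 = 0 and rearranging gives the linear system (I - Q) h = 1:
  [7/10, -1/5, -1/5, -1/5] . (h_S1, h_S2, h_S3, h_S4) = 1
  [-1/10, 9/10, -1/10, -3/5] . (h_S1, h_S2, h_S3, h_S4) = 1
  [-1/10, -1/10, 3/5, -1/5] . (h_S1, h_S2, h_S3, h_S4) = 1
  [-3/10, -1/5, -1/10, 4/5] . (h_S1, h_S2, h_S3, h_S4) = 1

Solving yields:
  h_S1 = 4330/633
  h_S2 = 4240/633
  h_S3 = 3800/633
  h_S4 = 3950/633

Starting state is S1, so the expected hitting time is h_S1 = 4330/633.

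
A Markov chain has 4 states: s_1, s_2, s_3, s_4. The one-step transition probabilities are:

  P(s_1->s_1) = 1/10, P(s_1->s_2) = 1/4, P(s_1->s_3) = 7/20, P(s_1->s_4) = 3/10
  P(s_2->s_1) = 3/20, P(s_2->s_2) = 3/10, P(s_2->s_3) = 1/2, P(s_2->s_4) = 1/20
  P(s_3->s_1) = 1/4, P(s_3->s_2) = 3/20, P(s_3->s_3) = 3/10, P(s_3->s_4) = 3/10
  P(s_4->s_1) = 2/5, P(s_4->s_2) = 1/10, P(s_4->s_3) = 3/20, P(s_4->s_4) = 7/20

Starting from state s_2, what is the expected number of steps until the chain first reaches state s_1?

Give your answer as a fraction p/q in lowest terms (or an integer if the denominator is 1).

Answer: 140/33

Derivation:
Let h_i = expected steps to first reach s_1 from state i.
Boundary: h_s_1 = 0.
First-step equations for the other states:
  h_s_2 = 1 + 3/20*h_s_1 + 3/10*h_s_2 + 1/2*h_s_3 + 1/20*h_s_4
  h_s_3 = 1 + 1/4*h_s_1 + 3/20*h_s_2 + 3/10*h_s_3 + 3/10*h_s_4
  h_s_4 = 1 + 2/5*h_s_1 + 1/10*h_s_2 + 3/20*h_s_3 + 7/20*h_s_4

Substituting h_s_1 = 0 and rearranging gives the linear system (I - Q) h = 1:
  [7/10, -1/2, -1/20] . (h_s_2, h_s_3, h_s_4) = 1
  [-3/20, 7/10, -3/10] . (h_s_2, h_s_3, h_s_4) = 1
  [-1/10, -3/20, 13/20] . (h_s_2, h_s_3, h_s_4) = 1

Solving yields:
  h_s_2 = 140/33
  h_s_3 = 40/11
  h_s_4 = 100/33

Starting state is s_2, so the expected hitting time is h_s_2 = 140/33.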